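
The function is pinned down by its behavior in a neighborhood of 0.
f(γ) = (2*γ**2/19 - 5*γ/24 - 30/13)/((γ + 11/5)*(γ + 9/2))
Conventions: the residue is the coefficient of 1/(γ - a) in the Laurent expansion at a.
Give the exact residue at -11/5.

The residue is -198571/340860.

At the order-1 pole -11/5 set g(γ) = (γ - (-11/5))*f(γ) = (2*γ**2/19 - 5*γ/24 - 30/13)/(γ + 9/2).
Simple pole: residue = g(a) at a = -11/5, which is -198571/340860.


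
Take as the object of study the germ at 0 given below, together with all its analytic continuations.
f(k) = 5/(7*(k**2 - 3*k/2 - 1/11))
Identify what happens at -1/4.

Denominator factors: k**2 - 3*k/2 - 1/11 = 61/176 at k = -1/4 — none vanishes.
So the germ continues analytically to -1/4.

The point is a regular point.


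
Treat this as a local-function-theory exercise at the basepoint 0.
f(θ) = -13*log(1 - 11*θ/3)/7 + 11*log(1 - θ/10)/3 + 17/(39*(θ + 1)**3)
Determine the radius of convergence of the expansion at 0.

The radius of convergence is 3/11.

Denominator factor (θ + 1)^3: pole of order 3 at -1, modulus 1.
Branch term (11/3)*log(1 - θ/(10)): its argument vanishes at θ = 10, a logarithmic branch point, modulus 10.
Branch term (-13/7)*log(1 - θ/(3/11)): its argument vanishes at θ = 3/11, a logarithmic branch point, modulus 3/11.
The radius of convergence is the smallest modulus among the singular points: 3/11.


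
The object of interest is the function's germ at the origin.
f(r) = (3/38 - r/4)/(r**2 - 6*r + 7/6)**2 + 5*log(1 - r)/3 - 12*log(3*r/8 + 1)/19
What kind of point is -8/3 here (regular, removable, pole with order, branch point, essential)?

The point is a logarithmic branch point.

The term (-12/19)*log(1 - r/(-8/3)) has argument 1 - -8/3/(-8/3) = 0 at -8/3: a logarithmic (infinitely-sheeted) branch point; the remaining terms are analytic or single-valued there.


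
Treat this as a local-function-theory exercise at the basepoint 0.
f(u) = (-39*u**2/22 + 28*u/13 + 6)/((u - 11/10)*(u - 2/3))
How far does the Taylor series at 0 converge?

Denominator factor (u - 2/3): pole of order 1 at 2/3, modulus 2/3.
Denominator factor (u - 11/10): pole of order 1 at 11/10, modulus 11/10.
The radius of convergence is the smallest modulus among the singular points: 2/3.

The radius of convergence is 2/3.


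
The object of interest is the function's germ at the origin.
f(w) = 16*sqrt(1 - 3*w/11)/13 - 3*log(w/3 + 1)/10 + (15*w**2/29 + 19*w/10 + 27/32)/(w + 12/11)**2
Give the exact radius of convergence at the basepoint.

The radius of convergence is 12/11.

Denominator factor (w + 12/11)^2: pole of order 2 at -12/11, modulus 12/11.
Branch term (16/13)*sqrt(1 - w/(11/3)): its argument vanishes at w = 11/3, a square-root branch point, modulus 11/3.
Branch term (-3/10)*log(1 - w/(-3)): its argument vanishes at w = -3, a logarithmic branch point, modulus 3.
The radius of convergence is the smallest modulus among the singular points: 12/11.


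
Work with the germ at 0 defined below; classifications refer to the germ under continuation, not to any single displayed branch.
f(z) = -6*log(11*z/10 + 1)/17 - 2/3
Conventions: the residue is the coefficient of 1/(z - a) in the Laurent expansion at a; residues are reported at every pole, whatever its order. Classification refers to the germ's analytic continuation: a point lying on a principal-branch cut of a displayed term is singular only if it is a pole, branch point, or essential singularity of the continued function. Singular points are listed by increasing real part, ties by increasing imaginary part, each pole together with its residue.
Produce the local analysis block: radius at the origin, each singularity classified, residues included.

Branch term (-6/17)*log(1 - z/(-10/11)): its argument vanishes at z = -10/11, a logarithmic branch point, modulus 10/11.
The radius of convergence is the smallest modulus among the singular points: 10/11.

Radius of convergence at 0: 10/11.
At -10/11: a logarithmic branch point.


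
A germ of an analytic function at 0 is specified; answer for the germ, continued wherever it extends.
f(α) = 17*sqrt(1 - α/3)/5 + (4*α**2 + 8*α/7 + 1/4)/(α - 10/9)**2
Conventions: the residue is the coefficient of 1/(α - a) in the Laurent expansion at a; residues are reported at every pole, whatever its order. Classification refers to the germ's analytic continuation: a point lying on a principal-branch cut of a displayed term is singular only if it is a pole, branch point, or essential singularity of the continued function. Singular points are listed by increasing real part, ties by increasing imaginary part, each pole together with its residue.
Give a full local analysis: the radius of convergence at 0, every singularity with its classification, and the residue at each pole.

Radius of convergence at 0: 10/9.
At 10/9: a pole of order 2; residue 632/63.
At 3: an algebraic (square-root) branch point.

Denominator factor (α - 10/9)^2: pole of order 2 at 10/9, modulus 10/9.
Branch term (17/5)*sqrt(1 - α/(3)): its argument vanishes at α = 3, a square-root branch point, modulus 3.
The radius of convergence is the smallest modulus among the singular points: 10/9.
The branch term is analytic at 10/9 and contributes nothing to the residue; only the rational part matters.
At the order-2 pole 10/9 set g(α) = (α - (10/9))^2*(rational part) = 4*α**2 + 8*α/7 + 1/4.
Order-2 pole: residue = g'(a); g'(10/9) = 632/63, so the residue is 632/63.
List the singular points by increasing real part (a conjugate pair: the negative imaginary part first).


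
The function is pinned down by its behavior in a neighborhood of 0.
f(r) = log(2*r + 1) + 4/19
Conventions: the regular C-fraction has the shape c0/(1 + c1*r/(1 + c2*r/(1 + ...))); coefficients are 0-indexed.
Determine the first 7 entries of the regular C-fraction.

Taylor coefficients (expand at 0): a_0 = 4/19, a_1 = 2, a_2 = -2, a_3 = 8/3, a_4 = -4, a_5 = 32/5, a_6 = -32/3.
c0 = a_0 = 4/19. Peel one level at a time: if S = 1 + c*r/S' with S'(0) = 1, then c is the r-coefficient of S and S' = c*r/(S - 1).
S_1 = c0/f = 1 + (-19/2)*r + (399/4)*r^2 + ...; c1 = -19/2.
S_2 = c1*r/(S_1 - 1) = 1 + (21/2)*r + (-1/3)*r^2 + ...; c2 = 21/2.
S_3 = c2*r/(S_2 - 1) = 1 + (2/63)*r + (-122/3969)*r^2 + ...; c3 = 2/63.
S_4 = c3*r/(S_3 - 1) = 1 + (61/63)*r + (-4/15)*r^2 + ...; c4 = 61/63.
S_5 = c4*r/(S_4 - 1) = 1 + (84/305)*r + (-18564/93025)*r^2 + ...; c5 = 84/305.
S_6 = c5*r/(S_5 - 1) = 1 + (221/305)*r + ...; c6 = 221/305.

The regular C-fraction coefficients are [4/19, -19/2, 21/2, 2/63, 61/63, 84/305, 221/305].


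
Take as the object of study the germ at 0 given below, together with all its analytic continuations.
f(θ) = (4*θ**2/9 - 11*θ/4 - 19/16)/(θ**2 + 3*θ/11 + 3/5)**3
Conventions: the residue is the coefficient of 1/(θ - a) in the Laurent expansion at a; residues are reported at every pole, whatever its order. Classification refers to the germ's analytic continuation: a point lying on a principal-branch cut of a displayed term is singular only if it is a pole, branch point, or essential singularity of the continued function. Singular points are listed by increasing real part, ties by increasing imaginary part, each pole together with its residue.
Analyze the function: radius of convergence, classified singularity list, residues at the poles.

Denominator factor (θ**2 + 3*θ/11 + 3/5)^3: discriminant -1407/605, complex-conjugate roots (-3/22) + ((1/110)*sqrt(7035))*i and (-3/22) - ((1/110)*sqrt(7035))*i; poles of order 3, moduli (1/5)*sqrt(15) and (1/5)*sqrt(15).
The radius of convergence is the smallest modulus among the singular points: (1/5)*sqrt(15).
The factor θ**2 + 3*θ/11 + 3/5 splits as (θ - a)(θ - a') with a = (-3/22) - ((1/110)*sqrt(7035))*i, a' = (-3/22) + ((1/110)*sqrt(7035))*i. At the order-3 pole a set g(θ) = (θ - a)^3*f(θ) = [4*θ**2/9 - 11*θ/4 - 19/16] / (θ - a')^3.
Order-3 pole: residue = g''(a)/2; g''((-3/22) - ((1/110)*sqrt(7035))*i) = -((416343455/33424393716)*sqrt(7035))*i, so the residue is -((416343455/66848787432)*sqrt(7035))*i.
The factor θ**2 + 3*θ/11 + 3/5 splits as (θ - a)(θ - a') with a = (-3/22) + ((1/110)*sqrt(7035))*i, a' = (-3/22) - ((1/110)*sqrt(7035))*i. At the order-3 pole a set g(θ) = (θ - a)^3*f(θ) = [4*θ**2/9 - 11*θ/4 - 19/16] / (θ - a')^3.
Order-3 pole: residue = g''(a)/2; g''((-3/22) + ((1/110)*sqrt(7035))*i) = ((416343455/33424393716)*sqrt(7035))*i, so the residue is ((416343455/66848787432)*sqrt(7035))*i.
List the singular points by increasing real part (a conjugate pair: the negative imaginary part first).

Radius of convergence at 0: (1/5)*sqrt(15).
At (-3/22) - ((1/110)*sqrt(7035))*i: a pole of order 3; residue -((416343455/66848787432)*sqrt(7035))*i.
At (-3/22) + ((1/110)*sqrt(7035))*i: a pole of order 3; residue ((416343455/66848787432)*sqrt(7035))*i.


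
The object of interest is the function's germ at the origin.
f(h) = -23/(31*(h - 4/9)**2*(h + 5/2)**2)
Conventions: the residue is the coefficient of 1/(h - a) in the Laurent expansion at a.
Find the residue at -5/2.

At the order-2 pole -5/2 set g(h) = (h - (-5/2))^2*f(h) = -23/(31*(h - 4/9)**2).
Order-2 pole: residue = g'(a); g'(-5/2) = -268272/4615187, so the residue is -268272/4615187.

The residue is -268272/4615187.


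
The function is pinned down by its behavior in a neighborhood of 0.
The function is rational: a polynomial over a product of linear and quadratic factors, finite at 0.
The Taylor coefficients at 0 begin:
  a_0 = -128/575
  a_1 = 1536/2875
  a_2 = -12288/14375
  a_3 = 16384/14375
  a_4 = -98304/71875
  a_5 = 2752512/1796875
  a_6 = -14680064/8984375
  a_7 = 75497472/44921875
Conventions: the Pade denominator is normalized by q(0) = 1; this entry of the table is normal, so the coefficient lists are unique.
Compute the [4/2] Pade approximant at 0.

Taylor coefficients needed (read off): a_0 = -128/575, a_1 = 1536/2875, a_2 = -12288/14375, a_3 = 16384/14375, a_4 = -98304/71875, a_5 = 2752512/1796875, a_6 = -14680064/8984375.
Write the denominator as Q(β) = 1 + q1*β + q2*β^2. Requiring Q*f - P = O(β^7) with deg P <= 4 kills the coefficients of β^5..β^6 in Q*f:
  β^5: a_5 + q1*a_4 + q2*a_3 = 0, i.e. 2752512/1796875 + (-98304/71875)*q1 + (16384/14375)*q2 = 0.
  β^6: a_6 + q1*a_5 + q2*a_4 = 0, i.e. -14680064/8984375 + (2752512/1796875)*q1 + (-98304/71875)*q2 = 0.
Solving this linear system: q1 = 28/15, q2 = 112/125.
The numerator is Q*f truncated at degree 4: P0 = a_0 = -128/575; P1 = a_1 + q1*a_0 = 1024/8625; P2 = a_2 + q1*a_1 + q2*a_0 = -4096/71875; P3 = a_3 + q1*a_2 + q2*a_1 = 8192/359375; P4 = a_4 + q1*a_3 + q2*a_2 = -32768/5390625.

The Pade approximant has numerator coefficients [-128/575, 1024/8625, -4096/71875, 8192/359375, -32768/5390625]; denominator coefficients [1, 28/15, 112/125].


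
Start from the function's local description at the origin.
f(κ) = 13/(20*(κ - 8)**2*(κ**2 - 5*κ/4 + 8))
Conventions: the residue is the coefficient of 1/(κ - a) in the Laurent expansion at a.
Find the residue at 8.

The residue is -767/307520.

At the order-2 pole 8 set g(κ) = (κ - (8))^2*f(κ) = 13/(20*(κ**2 - 5*κ/4 + 8)).
Order-2 pole: residue = g'(a); g'(8) = -767/307520, so the residue is -767/307520.


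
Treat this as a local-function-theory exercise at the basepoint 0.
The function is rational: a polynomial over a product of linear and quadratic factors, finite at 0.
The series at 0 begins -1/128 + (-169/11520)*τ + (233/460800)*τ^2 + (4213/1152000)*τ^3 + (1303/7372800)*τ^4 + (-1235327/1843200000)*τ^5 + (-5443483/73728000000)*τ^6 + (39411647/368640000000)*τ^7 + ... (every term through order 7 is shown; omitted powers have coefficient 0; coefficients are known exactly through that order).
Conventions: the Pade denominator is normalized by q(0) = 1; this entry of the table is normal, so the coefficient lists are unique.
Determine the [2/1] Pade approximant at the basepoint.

The Pade approximant has numerator coefficients [-1/128, 112291/2684160, 11446241/107366400]; denominator coefficients [1, -8426/1165].

Taylor coefficients needed (read off): a_0 = -1/128, a_1 = -169/11520, a_2 = 233/460800, a_3 = 4213/1152000.
Write the denominator as Q(τ) = 1 + q1*τ. Requiring Q*f - P = O(τ^4) with deg P <= 2 kills the coefficients of τ^3..τ^3 in Q*f:
  τ^3: a_3 + q1*a_2 = 0, i.e. 4213/1152000 + (233/460800)*q1 = 0.
Solving this linear system: q1 = -8426/1165.
The numerator is Q*f truncated at degree 2: P0 = a_0 = -1/128; P1 = a_1 + q1*a_0 = 112291/2684160; P2 = a_2 + q1*a_1 = 11446241/107366400.


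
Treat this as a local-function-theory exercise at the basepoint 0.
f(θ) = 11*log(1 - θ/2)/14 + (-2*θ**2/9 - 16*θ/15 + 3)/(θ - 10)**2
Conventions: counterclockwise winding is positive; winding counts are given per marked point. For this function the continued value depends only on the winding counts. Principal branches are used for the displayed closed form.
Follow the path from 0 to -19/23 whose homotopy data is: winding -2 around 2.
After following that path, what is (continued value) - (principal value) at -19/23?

Continued minus principal equals -(22/7)*pi*i.

The rational part is single-valued and drops out of the difference; each branch term changes only by its own monodromy.
(11/14)*log(1 - θ/(2)): each positive loop around 2 adds 2*pi*i to the log, so winding -2 contributes (11/14)*(-2)*2*pi*i = -(22/7)*pi*i.
Summing the contributions at θ = -19/23 gives -(22/7)*pi*i.


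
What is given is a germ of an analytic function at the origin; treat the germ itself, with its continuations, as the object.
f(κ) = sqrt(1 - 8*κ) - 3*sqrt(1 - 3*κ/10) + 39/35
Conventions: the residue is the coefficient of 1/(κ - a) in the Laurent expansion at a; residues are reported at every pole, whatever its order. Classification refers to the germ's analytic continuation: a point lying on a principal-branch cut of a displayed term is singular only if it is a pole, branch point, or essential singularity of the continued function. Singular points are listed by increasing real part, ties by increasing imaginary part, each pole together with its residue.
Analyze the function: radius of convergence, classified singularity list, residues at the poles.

Radius of convergence at 0: 1/8.
At 1/8: an algebraic (square-root) branch point.
At 10/3: an algebraic (square-root) branch point.

Branch term (1)*sqrt(1 - κ/(1/8)): its argument vanishes at κ = 1/8, a square-root branch point, modulus 1/8.
Branch term (-3)*sqrt(1 - κ/(10/3)): its argument vanishes at κ = 10/3, a square-root branch point, modulus 10/3.
The radius of convergence is the smallest modulus among the singular points: 1/8.
List the singular points by increasing real part (a conjugate pair: the negative imaginary part first).


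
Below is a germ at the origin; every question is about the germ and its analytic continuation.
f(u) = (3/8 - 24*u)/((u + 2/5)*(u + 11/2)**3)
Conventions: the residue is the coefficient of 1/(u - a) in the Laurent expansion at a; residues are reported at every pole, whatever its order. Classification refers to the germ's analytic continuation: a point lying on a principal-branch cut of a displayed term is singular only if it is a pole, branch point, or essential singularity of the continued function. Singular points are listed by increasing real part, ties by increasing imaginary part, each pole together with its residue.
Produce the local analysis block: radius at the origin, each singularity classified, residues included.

Denominator factor (u + 11/2)^3: pole of order 3 at -11/2, modulus 11/2.
Denominator factor (u + 2/5): pole of order 1 at -2/5, modulus 2/5.
The radius of convergence is the smallest modulus among the singular points: 2/5.
At the order-3 pole -11/2 set g(u) = (u - (-11/2))^3*f(u) = (3/8 - 24*u)/(u + 2/5).
Order-3 pole: residue = g''(a)/2; g''(-11/2) = -6650/44217, so the residue is -3325/44217.
At the order-1 pole -2/5 set g(u) = (u - (-2/5))*f(u) = (3/8 - 24*u)/(u + 11/2)**3.
Simple pole: residue = g(a) at a = -2/5, which is 3325/44217.
List the singular points by increasing real part (a conjugate pair: the negative imaginary part first).

Radius of convergence at 0: 2/5.
At -11/2: a pole of order 3; residue -3325/44217.
At -2/5: a pole of order 1; residue 3325/44217.


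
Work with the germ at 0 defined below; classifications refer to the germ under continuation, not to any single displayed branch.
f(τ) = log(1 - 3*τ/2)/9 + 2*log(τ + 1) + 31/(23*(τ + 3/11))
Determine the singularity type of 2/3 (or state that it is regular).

The point is a logarithmic branch point.

The term (1/9)*log(1 - τ/(2/3)) has argument 1 - 2/3/(2/3) = 0 at 2/3: a logarithmic (infinitely-sheeted) branch point; the remaining terms are analytic or single-valued there.


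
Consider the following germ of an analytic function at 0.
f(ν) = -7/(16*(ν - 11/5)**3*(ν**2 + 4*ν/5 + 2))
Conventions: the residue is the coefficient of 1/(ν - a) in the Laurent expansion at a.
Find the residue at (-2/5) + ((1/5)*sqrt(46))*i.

The factor ν**2 + 4*ν/5 + 2 splits as (ν - a)(ν - a') with a = (-2/5) + ((1/5)*sqrt(46))*i, a' = (-2/5) - ((1/5)*sqrt(46))*i. At the order-1 pole a set g(ν) = (ν - a)*f(ν) = [-7/(16*(ν - 11/5)**3)] / (ν - a').
Simple pole: residue = g(a) at a = (-2/5) + ((1/5)*sqrt(46))*i, which is (16135/2544224) - ((14105/117034304)*sqrt(46))*i.

The residue is (16135/2544224) - ((14105/117034304)*sqrt(46))*i.


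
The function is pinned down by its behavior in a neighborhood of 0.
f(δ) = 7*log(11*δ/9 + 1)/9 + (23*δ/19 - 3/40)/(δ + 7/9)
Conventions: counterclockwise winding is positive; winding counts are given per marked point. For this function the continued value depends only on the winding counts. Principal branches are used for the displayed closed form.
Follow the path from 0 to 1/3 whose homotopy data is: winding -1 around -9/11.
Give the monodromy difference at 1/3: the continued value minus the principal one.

The rational part is single-valued and drops out of the difference; each branch term changes only by its own monodromy.
(7/9)*log(1 - δ/(-9/11)): each positive loop around -9/11 adds 2*pi*i to the log, so winding -1 contributes (7/9)*(-1)*2*pi*i = -(14/9)*pi*i.
Summing the contributions at δ = 1/3 gives -(14/9)*pi*i.

Continued minus principal equals -(14/9)*pi*i.


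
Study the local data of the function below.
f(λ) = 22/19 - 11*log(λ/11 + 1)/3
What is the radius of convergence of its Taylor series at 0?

The radius of convergence is 11.

Branch term (-11/3)*log(1 - λ/(-11)): its argument vanishes at λ = -11, a logarithmic branch point, modulus 11.
The radius of convergence is the smallest modulus among the singular points: 11.


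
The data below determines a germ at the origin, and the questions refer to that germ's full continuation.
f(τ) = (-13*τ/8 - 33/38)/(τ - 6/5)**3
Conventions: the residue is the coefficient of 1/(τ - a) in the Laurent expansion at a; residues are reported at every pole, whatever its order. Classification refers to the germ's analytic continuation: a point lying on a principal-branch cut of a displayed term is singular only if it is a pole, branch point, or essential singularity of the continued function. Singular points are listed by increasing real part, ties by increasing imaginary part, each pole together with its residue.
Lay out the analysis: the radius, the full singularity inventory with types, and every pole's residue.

Denominator factor (τ - 6/5)^3: pole of order 3 at 6/5, modulus 6/5.
The radius of convergence is the smallest modulus among the singular points: 6/5.
At the order-3 pole 6/5 set g(τ) = (τ - (6/5))^3*f(τ) = -13*τ/8 - 33/38.
Order-3 pole: residue = g''(a)/2; g''(6/5) = 0, so the residue is 0.

Radius of convergence at 0: 6/5.
At 6/5: a pole of order 3; residue 0.


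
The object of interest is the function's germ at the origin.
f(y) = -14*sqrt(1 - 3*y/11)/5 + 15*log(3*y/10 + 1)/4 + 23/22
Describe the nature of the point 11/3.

The term (-14/5)*sqrt(1 - y/(11/3)) has argument 1 - 11/3/(11/3) = 0 at 11/3: a square-root (algebraic, two-sheeted) branch point; the remaining terms are analytic or single-valued there.

The point is an algebraic (square-root) branch point.


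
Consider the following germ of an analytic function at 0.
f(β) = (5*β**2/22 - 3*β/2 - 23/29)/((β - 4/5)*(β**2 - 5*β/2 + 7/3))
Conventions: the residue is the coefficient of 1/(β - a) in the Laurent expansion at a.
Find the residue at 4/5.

At the order-1 pole 4/5 set g(β) = (β - (4/5))*f(β) = (5*β**2/22 - 3*β/2 - 23/29)/(β**2 - 5*β/2 + 7/3).
Simple pole: residue = g(a) at a = 4/5, which is -44205/23287.

The residue is -44205/23287.


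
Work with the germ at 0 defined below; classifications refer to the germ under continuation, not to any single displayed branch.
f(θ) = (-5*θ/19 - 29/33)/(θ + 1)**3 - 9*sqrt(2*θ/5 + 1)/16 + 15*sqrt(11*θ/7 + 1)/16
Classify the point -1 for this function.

The point is a pole of order 3.

The denominator factor θ + 1 vanishes at -1 and appears to the power 3; the numerator there equals -386/627, nonzero, and no other factor vanishes.
The branch terms are analytic at this point.
Hence a pole whose order is the multiplicity, 3.


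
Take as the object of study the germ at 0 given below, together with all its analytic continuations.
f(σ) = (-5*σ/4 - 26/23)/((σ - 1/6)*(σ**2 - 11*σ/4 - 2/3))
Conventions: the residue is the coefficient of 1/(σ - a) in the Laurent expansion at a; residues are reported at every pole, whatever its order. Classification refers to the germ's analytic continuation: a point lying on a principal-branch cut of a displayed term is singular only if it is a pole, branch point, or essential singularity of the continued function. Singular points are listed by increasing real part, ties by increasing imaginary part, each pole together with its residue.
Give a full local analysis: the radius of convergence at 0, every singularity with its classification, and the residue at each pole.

Radius of convergence at 0: 1/6.
At 11/8 - (1/24)*sqrt(1473): a pole of order 1; residue -2217/3634 - (3261/1784294)*sqrt(1473).
At 1/6: a pole of order 1; residue 2217/1817.
At 11/8 + (1/24)*sqrt(1473): a pole of order 1; residue -2217/3634 + (3261/1784294)*sqrt(1473).


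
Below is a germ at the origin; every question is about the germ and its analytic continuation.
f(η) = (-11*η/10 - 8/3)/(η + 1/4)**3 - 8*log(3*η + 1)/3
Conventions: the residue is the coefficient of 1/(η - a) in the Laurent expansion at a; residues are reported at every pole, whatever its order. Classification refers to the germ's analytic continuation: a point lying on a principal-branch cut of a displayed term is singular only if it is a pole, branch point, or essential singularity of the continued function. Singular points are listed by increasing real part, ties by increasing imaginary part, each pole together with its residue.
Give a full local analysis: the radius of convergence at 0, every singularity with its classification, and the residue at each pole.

Denominator factor (η + 1/4)^3: pole of order 3 at -1/4, modulus 1/4.
Branch term (-8/3)*log(1 - η/(-1/3)): its argument vanishes at η = -1/3, a logarithmic branch point, modulus 1/3.
The radius of convergence is the smallest modulus among the singular points: 1/4.
The branch term is analytic at -1/4 and contributes nothing to the residue; only the rational part matters.
At the order-3 pole -1/4 set g(η) = (η - (-1/4))^3*(rational part) = -11*η/10 - 8/3.
Order-3 pole: residue = g''(a)/2; g''(-1/4) = 0, so the residue is 0.
List the singular points by increasing real part (a conjugate pair: the negative imaginary part first).

Radius of convergence at 0: 1/4.
At -1/3: a logarithmic branch point.
At -1/4: a pole of order 3; residue 0.


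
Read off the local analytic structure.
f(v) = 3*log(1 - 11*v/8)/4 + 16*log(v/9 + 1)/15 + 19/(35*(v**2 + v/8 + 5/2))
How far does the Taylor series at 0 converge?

The radius of convergence is 8/11.

Denominator factor (v**2 + v/8 + 5/2): discriminant -639/64, complex-conjugate roots (-1/16) + ((3/16)*sqrt(71))*i and (-1/16) - ((3/16)*sqrt(71))*i; poles of order 1, moduli (1/2)*sqrt(10) and (1/2)*sqrt(10).
Branch term (16/15)*log(1 - v/(-9)): its argument vanishes at v = -9, a logarithmic branch point, modulus 9.
Branch term (3/4)*log(1 - v/(8/11)): its argument vanishes at v = 8/11, a logarithmic branch point, modulus 8/11.
The radius of convergence is the smallest modulus among the singular points: 8/11.


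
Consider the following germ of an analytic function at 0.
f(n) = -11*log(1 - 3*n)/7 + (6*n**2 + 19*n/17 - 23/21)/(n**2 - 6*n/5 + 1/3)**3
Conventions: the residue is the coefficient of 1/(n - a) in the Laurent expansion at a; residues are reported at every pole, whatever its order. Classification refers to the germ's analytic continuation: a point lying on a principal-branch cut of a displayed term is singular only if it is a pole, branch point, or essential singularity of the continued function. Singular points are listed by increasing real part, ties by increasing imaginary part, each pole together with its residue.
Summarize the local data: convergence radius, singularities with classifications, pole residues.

Radius of convergence at 0: 1/3.
At 1/3: a logarithmic branch point.
At 3/5 - (1/15)*sqrt(6): a pole of order 3; residue -(4222125/3808)*sqrt(6).
At 3/5 + (1/15)*sqrt(6): a pole of order 3; residue (4222125/3808)*sqrt(6).


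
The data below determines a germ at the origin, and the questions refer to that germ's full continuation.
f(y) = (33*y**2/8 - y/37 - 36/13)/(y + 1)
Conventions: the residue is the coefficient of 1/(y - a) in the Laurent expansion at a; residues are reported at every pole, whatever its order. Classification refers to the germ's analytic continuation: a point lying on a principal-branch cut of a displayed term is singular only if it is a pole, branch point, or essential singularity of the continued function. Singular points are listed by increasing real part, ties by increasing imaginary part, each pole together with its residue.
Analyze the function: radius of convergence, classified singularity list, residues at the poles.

Denominator factor (y + 1): pole of order 1 at -1, modulus 1.
The radius of convergence is the smallest modulus among the singular points: 1.
At the order-1 pole -1 set g(y) = (y - (-1))*f(y) = 33*y**2/8 - y/37 - 36/13.
Simple pole: residue = g(a) at a = -1, which is 5321/3848.

Radius of convergence at 0: 1.
At -1: a pole of order 1; residue 5321/3848.


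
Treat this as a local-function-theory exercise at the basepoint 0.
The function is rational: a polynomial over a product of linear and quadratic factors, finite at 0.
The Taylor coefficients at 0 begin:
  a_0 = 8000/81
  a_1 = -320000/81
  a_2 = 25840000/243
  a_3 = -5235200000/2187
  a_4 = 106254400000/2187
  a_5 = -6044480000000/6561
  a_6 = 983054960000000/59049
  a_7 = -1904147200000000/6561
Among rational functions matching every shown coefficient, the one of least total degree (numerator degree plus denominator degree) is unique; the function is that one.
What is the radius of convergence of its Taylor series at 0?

The radius of convergence is -2 + (1/10)*sqrt(430).

No rational of total degree below 6 reproduces all 8 coefficients; solving the [0/6] Pade equations on them gives f(ψ) = -8/(3*(ψ**2 - 4*ψ - 3/10)**3), whose expansion matches every shown term.
Denominator factor (ψ**2 - 4*ψ - 3/10)^3: discriminant 86/5, real irrational roots 2 + (1/10)*sqrt(430) and 2 - (1/10)*sqrt(430); poles of order 3, moduli 2 + (1/10)*sqrt(430) and -2 + (1/10)*sqrt(430).
The radius of convergence is the smallest modulus among the singular points: -2 + (1/10)*sqrt(430).


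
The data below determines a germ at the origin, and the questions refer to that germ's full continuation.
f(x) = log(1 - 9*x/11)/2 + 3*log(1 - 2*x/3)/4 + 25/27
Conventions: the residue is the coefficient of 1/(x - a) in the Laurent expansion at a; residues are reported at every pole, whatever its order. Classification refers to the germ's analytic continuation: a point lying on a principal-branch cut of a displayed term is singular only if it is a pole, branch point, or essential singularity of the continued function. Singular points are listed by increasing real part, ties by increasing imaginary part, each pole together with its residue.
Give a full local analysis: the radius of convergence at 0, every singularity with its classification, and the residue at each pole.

Radius of convergence at 0: 11/9.
At 11/9: a logarithmic branch point.
At 3/2: a logarithmic branch point.

Branch term (3/4)*log(1 - x/(3/2)): its argument vanishes at x = 3/2, a logarithmic branch point, modulus 3/2.
Branch term (1/2)*log(1 - x/(11/9)): its argument vanishes at x = 11/9, a logarithmic branch point, modulus 11/9.
The radius of convergence is the smallest modulus among the singular points: 11/9.
List the singular points by increasing real part (a conjugate pair: the negative imaginary part first).


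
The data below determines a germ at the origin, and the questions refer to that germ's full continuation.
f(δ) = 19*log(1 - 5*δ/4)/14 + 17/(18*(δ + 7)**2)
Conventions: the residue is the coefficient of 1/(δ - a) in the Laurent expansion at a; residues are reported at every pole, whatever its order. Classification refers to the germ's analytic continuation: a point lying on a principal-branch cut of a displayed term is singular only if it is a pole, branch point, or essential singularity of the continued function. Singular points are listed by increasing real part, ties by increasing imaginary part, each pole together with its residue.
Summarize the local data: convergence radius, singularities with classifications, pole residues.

Radius of convergence at 0: 4/5.
At -7: a pole of order 2; residue 0.
At 4/5: a logarithmic branch point.

Denominator factor (δ + 7)^2: pole of order 2 at -7, modulus 7.
Branch term (19/14)*log(1 - δ/(4/5)): its argument vanishes at δ = 4/5, a logarithmic branch point, modulus 4/5.
The radius of convergence is the smallest modulus among the singular points: 4/5.
The branch term is analytic at -7 and contributes nothing to the residue; only the rational part matters.
At the order-2 pole -7 set g(δ) = (δ - (-7))^2*(rational part) = 17/18.
Order-2 pole: residue = g'(a); g'(-7) = 0, so the residue is 0.
List the singular points by increasing real part (a conjugate pair: the negative imaginary part first).


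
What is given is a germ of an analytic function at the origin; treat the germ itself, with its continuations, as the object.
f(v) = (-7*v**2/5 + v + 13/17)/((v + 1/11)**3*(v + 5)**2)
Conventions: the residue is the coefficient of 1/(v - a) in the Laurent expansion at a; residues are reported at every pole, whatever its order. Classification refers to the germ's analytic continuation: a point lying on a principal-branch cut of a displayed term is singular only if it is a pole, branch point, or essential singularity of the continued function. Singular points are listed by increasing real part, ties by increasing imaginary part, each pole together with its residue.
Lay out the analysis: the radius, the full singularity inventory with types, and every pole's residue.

Denominator factor (v + 5)^2: pole of order 2 at -5, modulus 5.
Denominator factor (v + 1/11)^3: pole of order 3 at -1/11, modulus 1/11.
The radius of convergence is the smallest modulus among the singular points: 1/11.
At the order-2 pole -5 set g(v) = (v - (-5))^2*f(v) = (-7*v**2/5 + v + 13/17)/(v + 1/11)**3.
Order-2 pole: residue = g'(a); g'(-5) = 3656257/48183984, so the residue is 3656257/48183984.
At the order-3 pole -1/11 set g(v) = (v - (-1/11))^3*f(v) = (-7*v**2/5 + v + 13/17)/(v + 5)**2.
Order-3 pole: residue = g''(a)/2; g''(-1/11) = -3656257/24091992, so the residue is -3656257/48183984.
List the singular points by increasing real part (a conjugate pair: the negative imaginary part first).

Radius of convergence at 0: 1/11.
At -5: a pole of order 2; residue 3656257/48183984.
At -1/11: a pole of order 3; residue -3656257/48183984.


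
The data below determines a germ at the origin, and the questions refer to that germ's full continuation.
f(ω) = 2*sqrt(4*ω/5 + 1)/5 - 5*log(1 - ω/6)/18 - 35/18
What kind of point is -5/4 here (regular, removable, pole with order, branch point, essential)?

The point is an algebraic (square-root) branch point.

The term (2/5)*sqrt(1 - ω/(-5/4)) has argument 1 - -5/4/(-5/4) = 0 at -5/4: a square-root (algebraic, two-sheeted) branch point; the remaining terms are analytic or single-valued there.


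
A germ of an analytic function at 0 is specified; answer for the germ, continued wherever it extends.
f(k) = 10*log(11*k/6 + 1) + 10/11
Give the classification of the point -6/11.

The point is a logarithmic branch point.

The term (10)*log(1 - k/(-6/11)) has argument 1 - -6/11/(-6/11) = 0 at -6/11: a logarithmic (infinitely-sheeted) branch point; the remaining terms are analytic or single-valued there.


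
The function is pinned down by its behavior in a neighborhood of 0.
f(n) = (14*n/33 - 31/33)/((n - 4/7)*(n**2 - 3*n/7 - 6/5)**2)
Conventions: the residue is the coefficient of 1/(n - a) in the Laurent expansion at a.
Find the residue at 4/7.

The residue is -1380575/2477508.

At the order-1 pole 4/7 set g(n) = (n - (4/7))*f(n) = (14*n/33 - 31/33)/(n**2 - 3*n/7 - 6/5)**2.
Simple pole: residue = g(a) at a = 4/7, which is -1380575/2477508.


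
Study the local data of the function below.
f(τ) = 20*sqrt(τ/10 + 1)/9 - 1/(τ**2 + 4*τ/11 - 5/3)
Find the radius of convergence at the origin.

Denominator factor (τ**2 + 4*τ/11 - 5/3): discriminant 2468/363, real irrational roots -2/11 + (1/33)*sqrt(1851) and -2/11 - (1/33)*sqrt(1851); poles of order 1, moduli -2/11 + (1/33)*sqrt(1851) and 2/11 + (1/33)*sqrt(1851).
Branch term (20/9)*sqrt(1 - τ/(-10)): its argument vanishes at τ = -10, a square-root branch point, modulus 10.
The radius of convergence is the smallest modulus among the singular points: -2/11 + (1/33)*sqrt(1851).

The radius of convergence is -2/11 + (1/33)*sqrt(1851).


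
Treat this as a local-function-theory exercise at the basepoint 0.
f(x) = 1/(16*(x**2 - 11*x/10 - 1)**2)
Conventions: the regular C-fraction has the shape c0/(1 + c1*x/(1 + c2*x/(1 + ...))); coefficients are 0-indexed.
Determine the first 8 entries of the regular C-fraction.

The regular C-fraction coefficients are [1/16, 11/5, 79/220, -54641/17380, 12386000/4316639, 9419960/30762883, 273205/3356606, -2815/5962].

Taylor coefficients (expand at 0): a_0 = 1/16, a_1 = -11/80, a_2 = 563/1600, a_3 = -2981/4000, a_4 = 49681/32000, a_5 = -2474153/800000, a_6 = 96623927/16000000, a_7 = -115681973/10000000.
c0 = a_0 = 1/16. Peel one level at a time: if S = 1 + c*x/S' with S'(0) = 1, then c is the x-coefficient of S and S' = c*x/(S - 1).
S_1 = c0/f = 1 + (11/5)*x + (-79/100)*x^2 + ...; c1 = 11/5.
S_2 = c1*x/(S_1 - 1) = 1 + (79/220)*x + (54641/48400)*x^2 + ...; c2 = 79/220.
S_3 = c2*x/(S_2 - 1) = 1 + (-54641/17380)*x + (56300/6241)*x^2 + ...; c3 = -54641/17380.
S_4 = c3*x/(S_3 - 1) = 1 + (12386000/4316639)*x + (-2623280000/2985638881)*x^2 + ...; c4 = 12386000/4316639.
S_5 = c4*x/(S_4 - 1) = 1 + (9419960/30762883)*x + (-7900/316969)*x^2 + ...; c5 = 9419960/30762883.
S_6 = c5*x/(S_5 - 1) = 1 + (273205/3356606)*x + (1366025/35545444)*x^2 + ...; c6 = 273205/3356606.
S_7 = c6*x/(S_6 - 1) = 1 + (-2815/5962)*x + ...; c7 = -2815/5962.


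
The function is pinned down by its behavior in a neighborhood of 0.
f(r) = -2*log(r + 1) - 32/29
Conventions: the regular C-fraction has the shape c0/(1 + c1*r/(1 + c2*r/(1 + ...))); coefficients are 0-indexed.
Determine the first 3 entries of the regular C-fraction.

The regular C-fraction coefficients are [-32/29, -29/16, 37/16].

Taylor coefficients (expand at 0): a_0 = -32/29, a_1 = -2, a_2 = 1.
c0 = a_0 = -32/29. Peel one level at a time: if S = 1 + c*r/S' with S'(0) = 1, then c is the r-coefficient of S and S' = c*r/(S - 1).
S_1 = c0/f = 1 + (-29/16)*r + (1073/256)*r^2 + ...; c1 = -29/16.
S_2 = c1*r/(S_1 - 1) = 1 + (37/16)*r + ...; c2 = 37/16.


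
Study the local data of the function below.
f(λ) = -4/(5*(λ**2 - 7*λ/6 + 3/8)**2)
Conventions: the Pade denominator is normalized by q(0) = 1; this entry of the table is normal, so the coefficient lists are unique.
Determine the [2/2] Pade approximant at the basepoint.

Taylor coefficients needed (expand at 0): a_0 = -256/45, a_1 = -14336/405, a_2 = -32768/243, a_3 = -2637824/6561, a_4 = -60473344/59049.
Write the denominator as Q(λ) = 1 + q1*λ + q2*λ^2. Requiring Q*f - P = O(λ^5) with deg P <= 2 kills the coefficients of λ^3..λ^4 in Q*f:
  λ^3: a_3 + q1*a_2 + q2*a_1 = 0, i.e. -2637824/6561 + (-32768/243)*q1 + (-14336/405)*q2 = 0.
  λ^4: a_4 + q1*a_3 + q2*a_2 = 0, i.e. -60473344/59049 + (-2637824/6561)*q1 + (-32768/243)*q2 = 0.
Solving this linear system: q1 = -12803/2817, q2 = 151000/25353.
The numerator is Q*f truncated at degree 2: P0 = a_0 = -256/45; P1 = a_1 + q1*a_0 = -8960/939; P2 = a_2 + q1*a_1 + q2*a_0 = -12288/1565.

The Pade approximant has numerator coefficients [-256/45, -8960/939, -12288/1565]; denominator coefficients [1, -12803/2817, 151000/25353].


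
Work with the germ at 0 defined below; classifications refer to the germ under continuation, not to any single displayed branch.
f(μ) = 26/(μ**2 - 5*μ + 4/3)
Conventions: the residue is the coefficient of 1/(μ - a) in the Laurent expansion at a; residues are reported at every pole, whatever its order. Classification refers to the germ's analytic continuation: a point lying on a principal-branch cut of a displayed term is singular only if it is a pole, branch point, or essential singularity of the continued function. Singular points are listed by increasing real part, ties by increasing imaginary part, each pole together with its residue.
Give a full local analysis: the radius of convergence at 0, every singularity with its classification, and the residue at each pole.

Radius of convergence at 0: 5/2 - (1/6)*sqrt(177).
At 5/2 - (1/6)*sqrt(177): a pole of order 1; residue -(26/59)*sqrt(177).
At 5/2 + (1/6)*sqrt(177): a pole of order 1; residue (26/59)*sqrt(177).

Denominator factor (μ**2 - 5*μ + 4/3): discriminant 59/3, real irrational roots 5/2 + (1/6)*sqrt(177) and 5/2 - (1/6)*sqrt(177); poles of order 1, moduli 5/2 + (1/6)*sqrt(177) and 5/2 - (1/6)*sqrt(177).
The radius of convergence is the smallest modulus among the singular points: 5/2 - (1/6)*sqrt(177).
The factor μ**2 - 5*μ + 4/3 splits as (μ - a)(μ - a') with a = 5/2 - (1/6)*sqrt(177), a' = 5/2 + (1/6)*sqrt(177). At the order-1 pole a set g(μ) = (μ - a)*f(μ) = [26] / (μ - a').
Simple pole: residue = g(a) at a = 5/2 - (1/6)*sqrt(177), which is -(26/59)*sqrt(177).
The factor μ**2 - 5*μ + 4/3 splits as (μ - a)(μ - a') with a = 5/2 + (1/6)*sqrt(177), a' = 5/2 - (1/6)*sqrt(177). At the order-1 pole a set g(μ) = (μ - a)*f(μ) = [26] / (μ - a').
Simple pole: residue = g(a) at a = 5/2 + (1/6)*sqrt(177), which is (26/59)*sqrt(177).
List the singular points by increasing real part (a conjugate pair: the negative imaginary part first).


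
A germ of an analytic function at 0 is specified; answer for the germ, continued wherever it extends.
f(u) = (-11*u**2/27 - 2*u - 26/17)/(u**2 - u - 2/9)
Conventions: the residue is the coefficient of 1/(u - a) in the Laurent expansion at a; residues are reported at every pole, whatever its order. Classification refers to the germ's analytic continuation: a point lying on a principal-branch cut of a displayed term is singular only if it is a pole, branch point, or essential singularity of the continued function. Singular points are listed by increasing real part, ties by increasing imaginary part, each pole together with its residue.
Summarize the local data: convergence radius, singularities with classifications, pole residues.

Denominator factor (u**2 - u - 2/9): discriminant 17/9, real irrational roots 1/2 + (1/6)*sqrt(17) and 1/2 - (1/6)*sqrt(17); poles of order 1, moduli 1/2 + (1/6)*sqrt(17) and -1/2 + (1/6)*sqrt(17).
The radius of convergence is the smallest modulus among the singular points: -1/2 + (1/6)*sqrt(17).
The factor u**2 - u - 2/9 splits as (u - a)(u - a') with a = 1/2 - (1/6)*sqrt(17), a' = 1/2 + (1/6)*sqrt(17). At the order-1 pole a set g(u) = (u - a)*f(u) = [-11*u**2/27 - 2*u - 26/17] / (u - a').
Simple pole: residue = g(a) at a = 1/2 - (1/6)*sqrt(17), which is -65/54 + (23329/46818)*sqrt(17).
The factor u**2 - u - 2/9 splits as (u - a)(u - a') with a = 1/2 + (1/6)*sqrt(17), a' = 1/2 - (1/6)*sqrt(17). At the order-1 pole a set g(u) = (u - a)*f(u) = [-11*u**2/27 - 2*u - 26/17] / (u - a').
Simple pole: residue = g(a) at a = 1/2 + (1/6)*sqrt(17), which is -65/54 - (23329/46818)*sqrt(17).
List the singular points by increasing real part (a conjugate pair: the negative imaginary part first).

Radius of convergence at 0: -1/2 + (1/6)*sqrt(17).
At 1/2 - (1/6)*sqrt(17): a pole of order 1; residue -65/54 + (23329/46818)*sqrt(17).
At 1/2 + (1/6)*sqrt(17): a pole of order 1; residue -65/54 - (23329/46818)*sqrt(17).
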